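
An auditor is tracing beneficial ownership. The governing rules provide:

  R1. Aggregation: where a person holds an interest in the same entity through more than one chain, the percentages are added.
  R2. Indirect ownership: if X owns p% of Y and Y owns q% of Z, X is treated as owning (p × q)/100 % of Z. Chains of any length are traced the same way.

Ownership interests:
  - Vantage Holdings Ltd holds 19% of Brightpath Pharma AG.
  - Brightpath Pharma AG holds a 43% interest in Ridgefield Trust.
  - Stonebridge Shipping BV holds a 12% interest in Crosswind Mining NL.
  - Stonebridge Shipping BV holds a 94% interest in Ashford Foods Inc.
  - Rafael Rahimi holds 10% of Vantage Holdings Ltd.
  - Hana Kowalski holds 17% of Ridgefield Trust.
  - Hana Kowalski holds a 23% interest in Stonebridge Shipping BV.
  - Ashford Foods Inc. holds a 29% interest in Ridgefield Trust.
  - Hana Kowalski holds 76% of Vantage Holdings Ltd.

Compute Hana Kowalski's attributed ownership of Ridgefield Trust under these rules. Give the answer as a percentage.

Chain via Vantage Holdings Ltd → Brightpath Pharma AG (R2): 76% × 19% × 43% = 6.2092% of Ridgefield Trust.
Chain via Stonebridge Shipping BV → Ashford Foods Inc. (R2): 23% × 94% × 29% = 6.2698% of Ridgefield Trust.
Direct interest in Ridgefield Trust: 17%.
Aggregating (R1): 6.2092% + 6.2698% + 17% = 29.479%.

29.479%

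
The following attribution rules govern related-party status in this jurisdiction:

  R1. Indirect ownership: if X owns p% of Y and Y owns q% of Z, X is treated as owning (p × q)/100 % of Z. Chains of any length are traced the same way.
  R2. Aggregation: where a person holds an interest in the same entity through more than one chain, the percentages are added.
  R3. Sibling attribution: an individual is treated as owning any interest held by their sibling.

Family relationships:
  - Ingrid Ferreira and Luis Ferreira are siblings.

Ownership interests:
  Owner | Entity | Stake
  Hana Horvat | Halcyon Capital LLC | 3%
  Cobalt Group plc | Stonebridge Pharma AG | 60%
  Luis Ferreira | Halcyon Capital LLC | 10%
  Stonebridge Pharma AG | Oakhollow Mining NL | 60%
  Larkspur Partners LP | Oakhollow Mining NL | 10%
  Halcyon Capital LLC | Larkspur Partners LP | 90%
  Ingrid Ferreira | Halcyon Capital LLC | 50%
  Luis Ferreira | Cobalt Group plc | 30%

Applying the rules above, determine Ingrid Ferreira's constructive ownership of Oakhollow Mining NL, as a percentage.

By sibling attribution (R3), Ingrid Ferreira is treated as also owning Luis Ferreira's interest in Halcyon Capital LLC, giving 50% + 10% = 60%.
By sibling attribution (R3), Ingrid Ferreira is treated as owning Luis Ferreira's 30% interest in Cobalt Group plc.
Chain via Halcyon Capital LLC → Larkspur Partners LP (R1): 60% × 90% × 10% = 5.4% of Oakhollow Mining NL.
Chain via Cobalt Group plc → Stonebridge Pharma AG (R1): 30% × 60% × 60% = 10.8% of Oakhollow Mining NL.
Aggregating (R2): 5.4% + 10.8% = 16.2%.

16.2%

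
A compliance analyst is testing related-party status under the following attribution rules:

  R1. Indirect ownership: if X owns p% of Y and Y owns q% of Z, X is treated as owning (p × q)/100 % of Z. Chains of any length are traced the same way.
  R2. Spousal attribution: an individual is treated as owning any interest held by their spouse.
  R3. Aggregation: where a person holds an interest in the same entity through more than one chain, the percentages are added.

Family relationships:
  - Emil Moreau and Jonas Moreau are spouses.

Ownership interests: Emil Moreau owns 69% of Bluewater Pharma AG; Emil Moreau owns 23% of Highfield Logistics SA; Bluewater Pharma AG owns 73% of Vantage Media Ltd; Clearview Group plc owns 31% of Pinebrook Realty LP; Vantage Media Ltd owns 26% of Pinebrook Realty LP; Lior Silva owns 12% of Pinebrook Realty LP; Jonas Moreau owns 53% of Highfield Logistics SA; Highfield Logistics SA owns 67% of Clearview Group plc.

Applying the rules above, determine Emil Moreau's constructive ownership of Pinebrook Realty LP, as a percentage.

28.8814%

By spousal attribution (R2), Emil Moreau is treated as also owning Jonas Moreau's interest in Highfield Logistics SA, giving 23% + 53% = 76%.
Chain via Highfield Logistics SA → Clearview Group plc (R1): 76% × 67% × 31% = 15.7852% of Pinebrook Realty LP.
Chain via Bluewater Pharma AG → Vantage Media Ltd (R1): 69% × 73% × 26% = 13.0962% of Pinebrook Realty LP.
Aggregating (R3): 15.7852% + 13.0962% = 28.8814%.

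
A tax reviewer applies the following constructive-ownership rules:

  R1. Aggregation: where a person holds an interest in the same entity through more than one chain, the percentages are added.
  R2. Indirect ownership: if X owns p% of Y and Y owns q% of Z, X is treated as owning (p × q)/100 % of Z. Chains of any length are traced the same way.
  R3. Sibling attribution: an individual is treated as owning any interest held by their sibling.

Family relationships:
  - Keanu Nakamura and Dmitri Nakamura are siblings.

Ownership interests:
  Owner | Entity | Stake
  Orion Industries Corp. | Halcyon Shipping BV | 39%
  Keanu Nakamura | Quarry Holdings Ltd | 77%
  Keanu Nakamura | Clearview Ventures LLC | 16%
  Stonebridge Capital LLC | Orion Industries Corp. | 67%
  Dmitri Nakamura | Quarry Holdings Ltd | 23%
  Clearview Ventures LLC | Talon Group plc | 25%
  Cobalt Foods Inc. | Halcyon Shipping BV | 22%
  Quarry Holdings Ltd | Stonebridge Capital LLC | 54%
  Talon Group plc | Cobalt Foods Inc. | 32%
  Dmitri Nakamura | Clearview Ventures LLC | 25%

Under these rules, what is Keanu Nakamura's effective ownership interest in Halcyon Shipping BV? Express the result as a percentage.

By sibling attribution (R3), Keanu Nakamura is treated as also owning Dmitri Nakamura's interest in Clearview Ventures LLC, giving 16% + 25% = 41%.
By sibling attribution (R3), Keanu Nakamura is treated as also owning Dmitri Nakamura's interest in Quarry Holdings Ltd, giving 77% + 23% = 100%.
Chain via Clearview Ventures LLC → Talon Group plc → Cobalt Foods Inc. (R2): 41% × 25% × 32% × 22% = 0.7216% of Halcyon Shipping BV.
Chain via Quarry Holdings Ltd → Stonebridge Capital LLC → Orion Industries Corp. (R2): 100% × 54% × 67% × 39% = 14.1102% of Halcyon Shipping BV.
Aggregating (R1): 0.7216% + 14.1102% = 14.8318%.

14.8318%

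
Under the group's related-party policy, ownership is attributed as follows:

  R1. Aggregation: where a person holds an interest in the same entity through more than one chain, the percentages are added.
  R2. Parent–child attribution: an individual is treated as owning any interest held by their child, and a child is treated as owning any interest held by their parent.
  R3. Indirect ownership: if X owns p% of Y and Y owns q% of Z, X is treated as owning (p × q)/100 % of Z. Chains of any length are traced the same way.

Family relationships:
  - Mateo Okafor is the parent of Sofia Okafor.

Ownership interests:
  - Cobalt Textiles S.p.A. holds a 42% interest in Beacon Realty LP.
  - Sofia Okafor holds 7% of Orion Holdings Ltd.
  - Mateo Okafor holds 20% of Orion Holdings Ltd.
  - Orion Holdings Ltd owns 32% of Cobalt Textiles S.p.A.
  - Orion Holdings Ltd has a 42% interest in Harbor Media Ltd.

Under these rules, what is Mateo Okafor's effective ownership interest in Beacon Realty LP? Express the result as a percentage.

3.6288%

By parent–child attribution (R2), Mateo Okafor is treated as also owning Sofia Okafor's interest in Orion Holdings Ltd, giving 20% + 7% = 27%.
Chain via Orion Holdings Ltd → Cobalt Textiles S.p.A. (R3): 27% × 32% × 42% = 3.6288% of Beacon Realty LP.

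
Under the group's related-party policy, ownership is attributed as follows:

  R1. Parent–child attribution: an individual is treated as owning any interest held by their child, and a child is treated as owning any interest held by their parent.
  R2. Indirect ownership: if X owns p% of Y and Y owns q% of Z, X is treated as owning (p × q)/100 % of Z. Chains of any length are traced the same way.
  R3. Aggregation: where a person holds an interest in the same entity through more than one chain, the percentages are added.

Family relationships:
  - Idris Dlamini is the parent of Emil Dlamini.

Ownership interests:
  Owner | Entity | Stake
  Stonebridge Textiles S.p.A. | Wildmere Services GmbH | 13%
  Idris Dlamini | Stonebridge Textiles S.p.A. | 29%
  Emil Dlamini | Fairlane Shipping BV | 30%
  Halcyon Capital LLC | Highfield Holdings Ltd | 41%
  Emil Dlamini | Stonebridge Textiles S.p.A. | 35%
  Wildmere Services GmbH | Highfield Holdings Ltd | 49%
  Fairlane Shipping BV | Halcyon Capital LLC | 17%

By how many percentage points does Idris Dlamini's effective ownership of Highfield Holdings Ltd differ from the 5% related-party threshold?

1.1678

By parent–child attribution (R1), Idris Dlamini is treated as also owning Emil Dlamini's interest in Stonebridge Textiles S.p.A, giving 29% + 35% = 64%.
By parent–child attribution (R1), Idris Dlamini is treated as owning Emil Dlamini's 30% interest in Fairlane Shipping BV.
Chain via Stonebridge Textiles S.p.A. → Wildmere Services GmbH (R2): 64% × 13% × 49% = 4.0768% of Highfield Holdings Ltd.
Chain via Fairlane Shipping BV → Halcyon Capital LLC (R2): 30% × 17% × 41% = 2.091% of Highfield Holdings Ltd.
Aggregating (R3): 4.0768% + 2.091% = 6.1678%.
6.1678% exceeds the 5% threshold by 1.1678 percentage points.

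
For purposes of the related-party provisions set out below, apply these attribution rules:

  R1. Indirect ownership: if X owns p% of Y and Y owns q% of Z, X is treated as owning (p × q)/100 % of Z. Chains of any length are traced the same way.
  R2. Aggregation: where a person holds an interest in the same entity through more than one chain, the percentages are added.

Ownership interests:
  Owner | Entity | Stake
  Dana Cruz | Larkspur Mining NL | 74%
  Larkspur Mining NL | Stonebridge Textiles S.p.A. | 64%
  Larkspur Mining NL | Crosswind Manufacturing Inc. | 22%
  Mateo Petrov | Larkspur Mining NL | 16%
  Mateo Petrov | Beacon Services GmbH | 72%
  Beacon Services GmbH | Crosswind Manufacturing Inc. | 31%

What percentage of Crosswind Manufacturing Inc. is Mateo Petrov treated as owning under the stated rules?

25.84%

Chain via Larkspur Mining NL (R1): 16% × 22% = 3.52% of Crosswind Manufacturing Inc.
Chain via Beacon Services GmbH (R1): 72% × 31% = 22.32% of Crosswind Manufacturing Inc.
Aggregating (R2): 3.52% + 22.32% = 25.84%.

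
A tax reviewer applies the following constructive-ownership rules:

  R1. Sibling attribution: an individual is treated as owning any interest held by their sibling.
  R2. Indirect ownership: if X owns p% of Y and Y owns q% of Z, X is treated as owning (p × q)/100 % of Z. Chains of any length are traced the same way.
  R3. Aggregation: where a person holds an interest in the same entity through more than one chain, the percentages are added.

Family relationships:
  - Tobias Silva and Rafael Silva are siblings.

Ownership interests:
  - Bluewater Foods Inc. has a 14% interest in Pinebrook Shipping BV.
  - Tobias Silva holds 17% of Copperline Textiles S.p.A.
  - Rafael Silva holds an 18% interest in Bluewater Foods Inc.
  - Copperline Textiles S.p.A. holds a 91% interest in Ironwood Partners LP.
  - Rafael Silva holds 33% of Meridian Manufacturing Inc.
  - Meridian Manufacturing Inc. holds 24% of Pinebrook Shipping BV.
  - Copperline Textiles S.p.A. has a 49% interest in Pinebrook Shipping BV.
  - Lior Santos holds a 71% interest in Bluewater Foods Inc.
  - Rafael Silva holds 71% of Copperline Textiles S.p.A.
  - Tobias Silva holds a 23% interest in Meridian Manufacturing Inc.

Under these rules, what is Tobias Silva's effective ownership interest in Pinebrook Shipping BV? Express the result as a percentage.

59.08%

By sibling attribution (R1), Tobias Silva is treated as also owning Rafael Silva's interest in Meridian Manufacturing Inc, giving 23% + 33% = 56%.
By sibling attribution (R1), Tobias Silva is treated as also owning Rafael Silva's interest in Copperline Textiles S.p.A, giving 17% + 71% = 88%.
By sibling attribution (R1), Tobias Silva is treated as owning Rafael Silva's 18% interest in Bluewater Foods Inc.
Chain via Meridian Manufacturing Inc. (R2): 56% × 24% = 13.44% of Pinebrook Shipping BV.
Chain via Copperline Textiles S.p.A. (R2): 88% × 49% = 43.12% of Pinebrook Shipping BV.
Chain via Bluewater Foods Inc. (R2): 18% × 14% = 2.52% of Pinebrook Shipping BV.
Aggregating (R3): 13.44% + 43.12% + 2.52% = 59.08%.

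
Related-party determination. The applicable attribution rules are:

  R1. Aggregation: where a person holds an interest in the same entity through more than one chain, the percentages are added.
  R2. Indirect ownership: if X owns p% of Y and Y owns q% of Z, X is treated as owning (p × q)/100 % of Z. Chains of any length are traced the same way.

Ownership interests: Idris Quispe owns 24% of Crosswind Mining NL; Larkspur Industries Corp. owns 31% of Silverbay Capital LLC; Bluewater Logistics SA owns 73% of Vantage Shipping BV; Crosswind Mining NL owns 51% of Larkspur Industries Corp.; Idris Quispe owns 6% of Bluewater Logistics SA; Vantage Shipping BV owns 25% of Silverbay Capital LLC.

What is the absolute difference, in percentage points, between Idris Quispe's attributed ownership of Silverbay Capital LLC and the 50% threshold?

Chain via Crosswind Mining NL → Larkspur Industries Corp. (R2): 24% × 51% × 31% = 3.7944% of Silverbay Capital LLC.
Chain via Bluewater Logistics SA → Vantage Shipping BV (R2): 6% × 73% × 25% = 1.095% of Silverbay Capital LLC.
Aggregating (R1): 3.7944% + 1.095% = 4.8894%.
4.8894% falls short of the 50% threshold by 45.1106 percentage points.

45.1106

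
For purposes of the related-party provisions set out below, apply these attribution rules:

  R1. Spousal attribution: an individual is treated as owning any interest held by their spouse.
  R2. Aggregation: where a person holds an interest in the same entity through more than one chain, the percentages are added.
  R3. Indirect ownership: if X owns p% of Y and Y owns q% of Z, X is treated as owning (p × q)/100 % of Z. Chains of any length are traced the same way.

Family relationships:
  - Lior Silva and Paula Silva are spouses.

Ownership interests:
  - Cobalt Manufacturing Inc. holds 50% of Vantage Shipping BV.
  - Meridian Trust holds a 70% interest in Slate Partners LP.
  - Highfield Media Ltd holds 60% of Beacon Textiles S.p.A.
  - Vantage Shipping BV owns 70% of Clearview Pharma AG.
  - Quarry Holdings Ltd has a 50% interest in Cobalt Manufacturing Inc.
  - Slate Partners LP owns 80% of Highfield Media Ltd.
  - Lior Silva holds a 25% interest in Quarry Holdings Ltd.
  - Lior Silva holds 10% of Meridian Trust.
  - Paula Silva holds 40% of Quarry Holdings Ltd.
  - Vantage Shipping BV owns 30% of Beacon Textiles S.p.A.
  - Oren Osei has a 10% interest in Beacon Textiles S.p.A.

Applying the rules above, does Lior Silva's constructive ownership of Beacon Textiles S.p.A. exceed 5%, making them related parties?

Yes

By spousal attribution (R1), Lior Silva is treated as also owning Paula Silva's interest in Quarry Holdings Ltd, giving 25% + 40% = 65%.
Chain via Quarry Holdings Ltd → Cobalt Manufacturing Inc. → Vantage Shipping BV (R3): 65% × 50% × 50% × 30% = 4.875% of Beacon Textiles S.p.A.
Chain via Meridian Trust → Slate Partners LP → Highfield Media Ltd (R3): 10% × 70% × 80% × 60% = 3.36% of Beacon Textiles S.p.A.
Aggregating (R2): 4.875% + 3.36% = 8.235%.
8.235% exceeds the 5% threshold, so Lior is a related party to Beacon Textiles S.p.A.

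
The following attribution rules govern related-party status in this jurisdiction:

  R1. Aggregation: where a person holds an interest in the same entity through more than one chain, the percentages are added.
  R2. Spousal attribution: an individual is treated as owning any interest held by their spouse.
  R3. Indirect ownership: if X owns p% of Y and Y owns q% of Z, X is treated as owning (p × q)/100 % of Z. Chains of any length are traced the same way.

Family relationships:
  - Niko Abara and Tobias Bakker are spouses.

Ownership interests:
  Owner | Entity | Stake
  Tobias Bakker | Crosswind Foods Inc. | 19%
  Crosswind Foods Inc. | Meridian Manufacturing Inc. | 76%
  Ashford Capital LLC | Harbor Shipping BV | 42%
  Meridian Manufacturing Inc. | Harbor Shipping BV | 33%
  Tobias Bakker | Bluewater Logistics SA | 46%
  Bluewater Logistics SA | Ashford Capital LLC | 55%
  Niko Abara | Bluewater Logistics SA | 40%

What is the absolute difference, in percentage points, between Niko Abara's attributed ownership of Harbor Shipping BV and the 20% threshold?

By spousal attribution (R2), Niko Abara is treated as also owning Tobias Bakker's interest in Bluewater Logistics SA, giving 40% + 46% = 86%.
By spousal attribution (R2), Niko Abara is treated as owning Tobias Bakker's 19% interest in Crosswind Foods Inc.
Chain via Bluewater Logistics SA → Ashford Capital LLC (R3): 86% × 55% × 42% = 19.866% of Harbor Shipping BV.
Chain via Crosswind Foods Inc. → Meridian Manufacturing Inc. (R3): 19% × 76% × 33% = 4.7652% of Harbor Shipping BV.
Aggregating (R1): 19.866% + 4.7652% = 24.6312%.
24.6312% exceeds the 20% threshold by 4.6312 percentage points.

4.6312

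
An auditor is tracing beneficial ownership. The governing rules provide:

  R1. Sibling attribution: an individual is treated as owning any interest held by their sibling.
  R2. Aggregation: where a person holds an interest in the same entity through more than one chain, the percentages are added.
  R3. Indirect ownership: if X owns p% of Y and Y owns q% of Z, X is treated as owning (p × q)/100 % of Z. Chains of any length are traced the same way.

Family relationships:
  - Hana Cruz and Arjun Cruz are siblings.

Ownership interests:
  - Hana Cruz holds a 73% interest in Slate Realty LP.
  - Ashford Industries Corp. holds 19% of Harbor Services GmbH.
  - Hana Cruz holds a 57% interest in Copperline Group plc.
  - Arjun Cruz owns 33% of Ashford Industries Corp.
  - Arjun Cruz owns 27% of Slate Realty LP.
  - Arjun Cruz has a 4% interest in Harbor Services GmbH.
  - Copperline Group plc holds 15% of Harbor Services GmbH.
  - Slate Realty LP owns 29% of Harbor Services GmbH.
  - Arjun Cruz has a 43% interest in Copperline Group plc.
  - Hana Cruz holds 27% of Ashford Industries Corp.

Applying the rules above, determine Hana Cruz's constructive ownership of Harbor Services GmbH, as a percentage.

By sibling attribution (R1), Hana Cruz is treated as also owning Arjun Cruz's interest in Slate Realty LP, giving 73% + 27% = 100%.
By sibling attribution (R1), Hana Cruz is treated as also owning Arjun Cruz's interest in Copperline Group plc, giving 57% + 43% = 100%.
By sibling attribution (R1), Hana Cruz is treated as also owning Arjun Cruz's interest in Ashford Industries Corp, giving 27% + 33% = 60%.
By sibling attribution (R1), Hana Cruz is treated as owning Arjun Cruz's 4% interest in Harbor Services GmbH.
Chain via Slate Realty LP (R3): 100% × 29% = 29% of Harbor Services GmbH.
Chain via Copperline Group plc (R3): 100% × 15% = 15% of Harbor Services GmbH.
Chain via Ashford Industries Corp. (R3): 60% × 19% = 11.4% of Harbor Services GmbH.
Direct interest in Harbor Services GmbH: 4%.
Aggregating (R2): 29% + 15% + 11.4% + 4% = 59.4%.

59.4%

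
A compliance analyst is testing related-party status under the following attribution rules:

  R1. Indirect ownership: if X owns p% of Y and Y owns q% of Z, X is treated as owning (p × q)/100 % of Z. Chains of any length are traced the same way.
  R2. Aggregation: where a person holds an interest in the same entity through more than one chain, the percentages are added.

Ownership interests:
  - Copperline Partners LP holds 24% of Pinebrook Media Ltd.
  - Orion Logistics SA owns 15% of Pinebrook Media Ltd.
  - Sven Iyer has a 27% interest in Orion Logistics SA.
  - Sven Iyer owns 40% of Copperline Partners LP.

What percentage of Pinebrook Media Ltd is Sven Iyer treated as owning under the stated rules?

Chain via Copperline Partners LP (R1): 40% × 24% = 9.6% of Pinebrook Media Ltd.
Chain via Orion Logistics SA (R1): 27% × 15% = 4.05% of Pinebrook Media Ltd.
Aggregating (R2): 9.6% + 4.05% = 13.65%.

13.65%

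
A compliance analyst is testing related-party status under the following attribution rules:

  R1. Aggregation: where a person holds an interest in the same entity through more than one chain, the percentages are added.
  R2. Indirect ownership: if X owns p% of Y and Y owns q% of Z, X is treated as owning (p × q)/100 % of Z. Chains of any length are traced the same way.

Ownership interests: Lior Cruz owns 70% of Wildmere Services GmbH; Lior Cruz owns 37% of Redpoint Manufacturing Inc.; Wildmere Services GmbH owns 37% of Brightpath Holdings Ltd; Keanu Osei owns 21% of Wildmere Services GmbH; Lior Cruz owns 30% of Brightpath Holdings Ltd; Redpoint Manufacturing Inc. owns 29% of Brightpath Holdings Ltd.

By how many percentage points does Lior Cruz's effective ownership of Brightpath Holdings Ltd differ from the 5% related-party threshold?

61.63

Chain via Redpoint Manufacturing Inc. (R2): 37% × 29% = 10.73% of Brightpath Holdings Ltd.
Chain via Wildmere Services GmbH (R2): 70% × 37% = 25.9% of Brightpath Holdings Ltd.
Direct interest in Brightpath Holdings Ltd: 30%.
Aggregating (R1): 10.73% + 25.9% + 30% = 66.63%.
66.63% exceeds the 5% threshold by 61.63 percentage points.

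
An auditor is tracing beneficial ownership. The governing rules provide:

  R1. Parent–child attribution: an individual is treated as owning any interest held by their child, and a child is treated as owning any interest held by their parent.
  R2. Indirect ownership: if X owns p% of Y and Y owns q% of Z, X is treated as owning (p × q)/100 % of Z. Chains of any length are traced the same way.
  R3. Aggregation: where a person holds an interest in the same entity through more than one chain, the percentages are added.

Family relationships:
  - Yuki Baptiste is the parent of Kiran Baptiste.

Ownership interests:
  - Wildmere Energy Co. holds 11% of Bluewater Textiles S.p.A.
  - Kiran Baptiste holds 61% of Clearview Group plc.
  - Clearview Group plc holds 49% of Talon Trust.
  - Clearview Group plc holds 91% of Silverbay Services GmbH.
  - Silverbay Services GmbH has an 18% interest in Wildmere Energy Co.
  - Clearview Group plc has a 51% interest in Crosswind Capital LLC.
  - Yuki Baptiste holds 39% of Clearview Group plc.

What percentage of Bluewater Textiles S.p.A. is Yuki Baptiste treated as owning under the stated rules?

By parent–child attribution (R1), Yuki Baptiste is treated as also owning Kiran Baptiste's interest in Clearview Group plc, giving 39% + 61% = 100%.
Chain via Clearview Group plc → Silverbay Services GmbH → Wildmere Energy Co. (R2): 100% × 91% × 18% × 11% = 1.8018% of Bluewater Textiles S.p.A.

1.8018%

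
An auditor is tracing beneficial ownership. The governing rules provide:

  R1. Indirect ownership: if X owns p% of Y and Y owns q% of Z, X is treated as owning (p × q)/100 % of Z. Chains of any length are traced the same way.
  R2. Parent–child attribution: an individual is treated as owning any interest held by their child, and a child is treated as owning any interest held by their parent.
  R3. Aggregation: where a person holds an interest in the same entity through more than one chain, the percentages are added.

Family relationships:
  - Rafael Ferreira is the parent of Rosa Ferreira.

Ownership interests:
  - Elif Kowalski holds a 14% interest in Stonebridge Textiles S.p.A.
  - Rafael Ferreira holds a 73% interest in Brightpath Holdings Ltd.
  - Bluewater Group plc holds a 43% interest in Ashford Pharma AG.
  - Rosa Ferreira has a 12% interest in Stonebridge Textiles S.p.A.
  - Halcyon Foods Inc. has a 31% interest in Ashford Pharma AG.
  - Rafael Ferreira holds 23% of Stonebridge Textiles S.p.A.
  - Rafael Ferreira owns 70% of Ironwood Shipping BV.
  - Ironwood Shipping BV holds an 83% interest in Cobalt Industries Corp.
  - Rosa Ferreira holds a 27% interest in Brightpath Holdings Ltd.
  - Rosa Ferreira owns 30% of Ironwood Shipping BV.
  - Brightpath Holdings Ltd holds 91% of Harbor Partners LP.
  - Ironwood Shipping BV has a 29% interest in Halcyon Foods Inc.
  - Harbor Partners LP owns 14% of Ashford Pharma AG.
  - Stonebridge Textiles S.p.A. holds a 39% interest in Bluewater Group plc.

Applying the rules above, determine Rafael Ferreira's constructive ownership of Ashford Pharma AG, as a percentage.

By parent–child attribution (R2), Rafael Ferreira is treated as also owning Rosa Ferreira's interest in Stonebridge Textiles S.p.A, giving 23% + 12% = 35%.
By parent–child attribution (R2), Rafael Ferreira is treated as also owning Rosa Ferreira's interest in Brightpath Holdings Ltd, giving 73% + 27% = 100%.
By parent–child attribution (R2), Rafael Ferreira is treated as also owning Rosa Ferreira's interest in Ironwood Shipping BV, giving 70% + 30% = 100%.
Chain via Stonebridge Textiles S.p.A. → Bluewater Group plc (R1): 35% × 39% × 43% = 5.8695% of Ashford Pharma AG.
Chain via Brightpath Holdings Ltd → Harbor Partners LP (R1): 100% × 91% × 14% = 12.74% of Ashford Pharma AG.
Chain via Ironwood Shipping BV → Halcyon Foods Inc. (R1): 100% × 29% × 31% = 8.99% of Ashford Pharma AG.
Aggregating (R3): 5.8695% + 12.74% + 8.99% = 27.5995%.

27.5995%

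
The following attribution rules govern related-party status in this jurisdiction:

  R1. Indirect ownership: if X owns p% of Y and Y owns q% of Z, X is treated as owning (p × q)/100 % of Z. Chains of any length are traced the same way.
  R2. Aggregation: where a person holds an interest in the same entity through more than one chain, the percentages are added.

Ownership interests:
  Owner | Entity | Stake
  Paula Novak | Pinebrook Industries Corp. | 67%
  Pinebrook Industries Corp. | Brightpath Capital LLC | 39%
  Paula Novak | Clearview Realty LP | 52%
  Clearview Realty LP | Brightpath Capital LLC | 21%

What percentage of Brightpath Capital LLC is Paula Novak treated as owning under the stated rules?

Chain via Pinebrook Industries Corp. (R1): 67% × 39% = 26.13% of Brightpath Capital LLC.
Chain via Clearview Realty LP (R1): 52% × 21% = 10.92% of Brightpath Capital LLC.
Aggregating (R2): 26.13% + 10.92% = 37.05%.

37.05%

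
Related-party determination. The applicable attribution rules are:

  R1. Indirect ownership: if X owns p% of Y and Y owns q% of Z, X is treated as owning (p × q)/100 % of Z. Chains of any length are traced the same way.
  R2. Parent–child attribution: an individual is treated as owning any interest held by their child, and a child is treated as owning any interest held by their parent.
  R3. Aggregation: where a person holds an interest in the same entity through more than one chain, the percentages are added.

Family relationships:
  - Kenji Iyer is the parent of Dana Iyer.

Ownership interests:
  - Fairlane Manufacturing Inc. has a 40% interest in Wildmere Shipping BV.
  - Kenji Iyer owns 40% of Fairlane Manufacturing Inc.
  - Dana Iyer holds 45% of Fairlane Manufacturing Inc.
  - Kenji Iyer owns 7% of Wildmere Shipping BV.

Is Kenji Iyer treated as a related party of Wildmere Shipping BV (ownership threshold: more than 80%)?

By parent–child attribution (R2), Kenji Iyer is treated as also owning Dana Iyer's interest in Fairlane Manufacturing Inc, giving 40% + 45% = 85%.
Chain via Fairlane Manufacturing Inc. (R1): 85% × 40% = 34% of Wildmere Shipping BV.
Direct interest in Wildmere Shipping BV: 7%.
Aggregating (R3): 34% + 7% = 41%.
41% does not exceed the 80% threshold, so Kenji is not a related party to Wildmere Shipping BV.

No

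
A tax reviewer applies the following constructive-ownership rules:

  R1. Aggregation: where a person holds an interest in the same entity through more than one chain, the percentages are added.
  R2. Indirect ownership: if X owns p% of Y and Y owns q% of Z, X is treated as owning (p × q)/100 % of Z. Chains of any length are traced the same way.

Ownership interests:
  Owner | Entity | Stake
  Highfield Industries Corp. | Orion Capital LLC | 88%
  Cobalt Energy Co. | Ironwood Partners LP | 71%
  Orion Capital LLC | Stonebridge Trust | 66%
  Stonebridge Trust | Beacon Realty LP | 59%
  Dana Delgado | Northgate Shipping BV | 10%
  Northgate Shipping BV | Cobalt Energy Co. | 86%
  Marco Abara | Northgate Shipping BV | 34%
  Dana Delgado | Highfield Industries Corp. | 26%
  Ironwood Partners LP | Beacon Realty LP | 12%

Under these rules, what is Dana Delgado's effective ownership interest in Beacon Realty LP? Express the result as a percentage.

Chain via Highfield Industries Corp. → Orion Capital LLC → Stonebridge Trust (R2): 26% × 88% × 66% × 59% = 8.909472% of Beacon Realty LP.
Chain via Northgate Shipping BV → Cobalt Energy Co. → Ironwood Partners LP (R2): 10% × 86% × 71% × 12% = 0.73272% of Beacon Realty LP.
Aggregating (R1): 8.909472% + 0.73272% = 9.642192%.

9.642192%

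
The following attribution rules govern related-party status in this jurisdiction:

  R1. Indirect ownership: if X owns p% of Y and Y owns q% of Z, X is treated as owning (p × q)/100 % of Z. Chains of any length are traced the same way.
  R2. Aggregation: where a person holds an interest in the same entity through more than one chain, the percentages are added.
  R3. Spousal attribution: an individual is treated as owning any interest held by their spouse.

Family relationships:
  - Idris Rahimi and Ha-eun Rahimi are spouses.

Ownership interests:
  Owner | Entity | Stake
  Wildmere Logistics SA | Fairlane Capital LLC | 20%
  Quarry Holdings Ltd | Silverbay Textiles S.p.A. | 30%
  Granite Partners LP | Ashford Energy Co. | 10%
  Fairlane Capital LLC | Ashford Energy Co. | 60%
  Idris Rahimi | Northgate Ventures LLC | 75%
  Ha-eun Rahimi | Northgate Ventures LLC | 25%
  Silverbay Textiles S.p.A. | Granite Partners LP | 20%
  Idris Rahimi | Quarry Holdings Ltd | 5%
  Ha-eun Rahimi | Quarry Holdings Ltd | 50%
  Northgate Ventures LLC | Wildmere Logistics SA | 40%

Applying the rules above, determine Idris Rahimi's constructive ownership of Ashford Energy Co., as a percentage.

5.13%

By spousal attribution (R3), Idris Rahimi is treated as also owning Ha-eun Rahimi's interest in Quarry Holdings Ltd, giving 5% + 50% = 55%.
By spousal attribution (R3), Idris Rahimi is treated as also owning Ha-eun Rahimi's interest in Northgate Ventures LLC, giving 75% + 25% = 100%.
Chain via Quarry Holdings Ltd → Silverbay Textiles S.p.A. → Granite Partners LP (R1): 55% × 30% × 20% × 10% = 0.33% of Ashford Energy Co.
Chain via Northgate Ventures LLC → Wildmere Logistics SA → Fairlane Capital LLC (R1): 100% × 40% × 20% × 60% = 4.8% of Ashford Energy Co.
Aggregating (R2): 0.33% + 4.8% = 5.13%.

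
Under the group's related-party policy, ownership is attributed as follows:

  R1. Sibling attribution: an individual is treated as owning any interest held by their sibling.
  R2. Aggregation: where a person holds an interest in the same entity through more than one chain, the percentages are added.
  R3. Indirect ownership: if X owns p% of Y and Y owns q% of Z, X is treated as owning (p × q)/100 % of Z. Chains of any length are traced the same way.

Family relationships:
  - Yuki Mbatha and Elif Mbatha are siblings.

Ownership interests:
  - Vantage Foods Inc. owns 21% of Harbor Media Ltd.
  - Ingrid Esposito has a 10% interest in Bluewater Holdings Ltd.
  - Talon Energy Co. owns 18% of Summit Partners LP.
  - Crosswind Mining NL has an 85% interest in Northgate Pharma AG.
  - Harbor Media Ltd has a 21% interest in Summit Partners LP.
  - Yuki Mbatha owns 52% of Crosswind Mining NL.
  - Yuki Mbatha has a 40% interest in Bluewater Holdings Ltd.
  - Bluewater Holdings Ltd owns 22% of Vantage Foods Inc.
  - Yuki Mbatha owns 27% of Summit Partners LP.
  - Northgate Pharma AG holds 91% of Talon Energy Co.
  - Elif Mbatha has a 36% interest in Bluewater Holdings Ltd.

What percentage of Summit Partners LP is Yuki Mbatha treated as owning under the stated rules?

34.977312%

By sibling attribution (R1), Yuki Mbatha is treated as also owning Elif Mbatha's interest in Bluewater Holdings Ltd, giving 40% + 36% = 76%.
Chain via Bluewater Holdings Ltd → Vantage Foods Inc. → Harbor Media Ltd (R3): 76% × 22% × 21% × 21% = 0.737352% of Summit Partners LP.
Chain via Crosswind Mining NL → Northgate Pharma AG → Talon Energy Co. (R3): 52% × 85% × 91% × 18% = 7.23996% of Summit Partners LP.
Direct interest in Summit Partners LP: 27%.
Aggregating (R2): 0.737352% + 7.23996% + 27% = 34.977312%.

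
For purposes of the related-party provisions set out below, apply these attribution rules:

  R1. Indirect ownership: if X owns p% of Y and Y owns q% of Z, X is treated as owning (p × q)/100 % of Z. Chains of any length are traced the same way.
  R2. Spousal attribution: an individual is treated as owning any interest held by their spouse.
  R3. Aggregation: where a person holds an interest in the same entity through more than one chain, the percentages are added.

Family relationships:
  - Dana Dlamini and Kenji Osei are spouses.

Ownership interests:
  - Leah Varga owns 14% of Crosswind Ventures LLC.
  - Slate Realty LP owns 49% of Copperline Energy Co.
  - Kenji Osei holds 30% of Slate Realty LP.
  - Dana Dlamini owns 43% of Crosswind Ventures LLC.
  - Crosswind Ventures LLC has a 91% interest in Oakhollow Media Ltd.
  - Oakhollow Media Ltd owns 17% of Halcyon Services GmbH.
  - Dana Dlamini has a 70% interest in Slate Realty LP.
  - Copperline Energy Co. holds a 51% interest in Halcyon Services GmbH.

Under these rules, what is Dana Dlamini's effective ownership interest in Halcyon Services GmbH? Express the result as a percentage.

31.6421%

By spousal attribution (R2), Dana Dlamini is treated as also owning Kenji Osei's interest in Slate Realty LP, giving 70% + 30% = 100%.
Chain via Slate Realty LP → Copperline Energy Co. (R1): 100% × 49% × 51% = 24.99% of Halcyon Services GmbH.
Chain via Crosswind Ventures LLC → Oakhollow Media Ltd (R1): 43% × 91% × 17% = 6.6521% of Halcyon Services GmbH.
Aggregating (R3): 24.99% + 6.6521% = 31.6421%.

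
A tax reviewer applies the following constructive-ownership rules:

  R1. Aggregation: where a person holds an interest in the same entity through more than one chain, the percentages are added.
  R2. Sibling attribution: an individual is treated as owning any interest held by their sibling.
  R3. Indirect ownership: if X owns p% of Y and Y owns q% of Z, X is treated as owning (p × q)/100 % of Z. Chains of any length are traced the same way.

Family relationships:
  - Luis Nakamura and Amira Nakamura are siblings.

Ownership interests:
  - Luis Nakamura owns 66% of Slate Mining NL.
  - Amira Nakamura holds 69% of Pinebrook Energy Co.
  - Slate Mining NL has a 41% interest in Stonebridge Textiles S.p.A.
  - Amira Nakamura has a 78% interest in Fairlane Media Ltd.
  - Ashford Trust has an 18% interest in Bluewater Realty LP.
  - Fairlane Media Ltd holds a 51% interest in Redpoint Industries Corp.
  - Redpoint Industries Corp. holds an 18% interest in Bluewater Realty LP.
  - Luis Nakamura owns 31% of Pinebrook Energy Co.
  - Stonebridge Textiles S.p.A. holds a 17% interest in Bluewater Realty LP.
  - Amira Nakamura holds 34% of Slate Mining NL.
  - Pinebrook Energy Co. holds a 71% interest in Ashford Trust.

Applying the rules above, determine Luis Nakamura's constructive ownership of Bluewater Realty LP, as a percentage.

26.9104%

By sibling attribution (R2), Luis Nakamura is treated as also owning Amira Nakamura's interest in Pinebrook Energy Co, giving 31% + 69% = 100%.
By sibling attribution (R2), Luis Nakamura is treated as also owning Amira Nakamura's interest in Slate Mining NL, giving 66% + 34% = 100%.
By sibling attribution (R2), Luis Nakamura is treated as owning Amira Nakamura's 78% interest in Fairlane Media Ltd.
Chain via Pinebrook Energy Co. → Ashford Trust (R3): 100% × 71% × 18% = 12.78% of Bluewater Realty LP.
Chain via Slate Mining NL → Stonebridge Textiles S.p.A. (R3): 100% × 41% × 17% = 6.97% of Bluewater Realty LP.
Chain via Fairlane Media Ltd → Redpoint Industries Corp. (R3): 78% × 51% × 18% = 7.1604% of Bluewater Realty LP.
Aggregating (R1): 12.78% + 6.97% + 7.1604% = 26.9104%.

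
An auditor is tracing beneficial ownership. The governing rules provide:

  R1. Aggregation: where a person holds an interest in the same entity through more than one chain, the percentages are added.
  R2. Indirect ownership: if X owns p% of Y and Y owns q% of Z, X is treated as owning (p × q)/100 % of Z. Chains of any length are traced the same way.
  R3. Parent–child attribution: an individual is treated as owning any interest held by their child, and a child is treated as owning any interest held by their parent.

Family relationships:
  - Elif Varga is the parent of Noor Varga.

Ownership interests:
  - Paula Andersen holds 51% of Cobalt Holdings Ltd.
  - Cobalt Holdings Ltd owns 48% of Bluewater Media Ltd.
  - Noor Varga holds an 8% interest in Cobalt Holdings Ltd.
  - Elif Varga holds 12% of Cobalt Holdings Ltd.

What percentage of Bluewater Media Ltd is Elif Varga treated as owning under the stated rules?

By parent–child attribution (R3), Elif Varga is treated as also owning Noor Varga's interest in Cobalt Holdings Ltd, giving 12% + 8% = 20%.
Chain via Cobalt Holdings Ltd (R2): 20% × 48% = 9.6% of Bluewater Media Ltd.

9.6%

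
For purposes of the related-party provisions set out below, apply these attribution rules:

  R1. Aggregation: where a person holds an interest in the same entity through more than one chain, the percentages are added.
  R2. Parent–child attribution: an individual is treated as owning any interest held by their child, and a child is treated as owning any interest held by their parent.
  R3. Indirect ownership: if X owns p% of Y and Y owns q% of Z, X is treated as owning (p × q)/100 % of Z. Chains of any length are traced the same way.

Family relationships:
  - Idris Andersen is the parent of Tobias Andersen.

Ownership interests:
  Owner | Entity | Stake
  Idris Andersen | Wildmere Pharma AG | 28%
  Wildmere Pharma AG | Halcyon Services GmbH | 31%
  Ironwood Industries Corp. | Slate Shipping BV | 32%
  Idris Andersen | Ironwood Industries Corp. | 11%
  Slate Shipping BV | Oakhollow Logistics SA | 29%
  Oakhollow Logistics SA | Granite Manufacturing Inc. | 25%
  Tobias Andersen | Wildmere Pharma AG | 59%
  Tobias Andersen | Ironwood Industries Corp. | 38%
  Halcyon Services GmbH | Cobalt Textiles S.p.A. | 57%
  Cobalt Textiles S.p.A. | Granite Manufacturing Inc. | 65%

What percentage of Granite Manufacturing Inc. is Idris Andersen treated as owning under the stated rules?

11.129185%

By parent–child attribution (R2), Idris Andersen is treated as also owning Tobias Andersen's interest in Wildmere Pharma AG, giving 28% + 59% = 87%.
By parent–child attribution (R2), Idris Andersen is treated as also owning Tobias Andersen's interest in Ironwood Industries Corp, giving 11% + 38% = 49%.
Chain via Wildmere Pharma AG → Halcyon Services GmbH → Cobalt Textiles S.p.A. (R3): 87% × 31% × 57% × 65% = 9.992385% of Granite Manufacturing Inc.
Chain via Ironwood Industries Corp. → Slate Shipping BV → Oakhollow Logistics SA (R3): 49% × 32% × 29% × 25% = 1.1368% of Granite Manufacturing Inc.
Aggregating (R1): 9.992385% + 1.1368% = 11.129185%.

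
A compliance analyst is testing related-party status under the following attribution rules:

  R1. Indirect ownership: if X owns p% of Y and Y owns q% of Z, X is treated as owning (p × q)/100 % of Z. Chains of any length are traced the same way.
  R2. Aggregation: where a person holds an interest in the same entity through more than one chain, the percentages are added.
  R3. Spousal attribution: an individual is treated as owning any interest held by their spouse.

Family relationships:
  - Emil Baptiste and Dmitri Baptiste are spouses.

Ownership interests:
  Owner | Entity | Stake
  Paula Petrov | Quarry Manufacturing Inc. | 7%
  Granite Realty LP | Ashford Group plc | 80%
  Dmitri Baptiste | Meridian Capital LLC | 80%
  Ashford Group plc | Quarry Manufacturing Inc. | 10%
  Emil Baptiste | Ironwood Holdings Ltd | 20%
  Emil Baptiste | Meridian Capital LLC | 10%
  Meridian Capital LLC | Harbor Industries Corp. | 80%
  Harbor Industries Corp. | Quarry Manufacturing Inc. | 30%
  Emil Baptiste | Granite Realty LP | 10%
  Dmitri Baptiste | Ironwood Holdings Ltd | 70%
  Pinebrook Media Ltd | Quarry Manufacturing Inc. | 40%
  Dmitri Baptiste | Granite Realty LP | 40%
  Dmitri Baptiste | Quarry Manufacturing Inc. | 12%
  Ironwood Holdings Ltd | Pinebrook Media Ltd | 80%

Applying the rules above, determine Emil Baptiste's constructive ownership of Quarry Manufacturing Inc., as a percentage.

By spousal attribution (R3), Emil Baptiste is treated as also owning Dmitri Baptiste's interest in Granite Realty LP, giving 10% + 40% = 50%.
By spousal attribution (R3), Emil Baptiste is treated as also owning Dmitri Baptiste's interest in Meridian Capital LLC, giving 10% + 80% = 90%.
By spousal attribution (R3), Emil Baptiste is treated as also owning Dmitri Baptiste's interest in Ironwood Holdings Ltd, giving 20% + 70% = 90%.
By spousal attribution (R3), Emil Baptiste is treated as owning Dmitri Baptiste's 12% interest in Quarry Manufacturing Inc.
Chain via Granite Realty LP → Ashford Group plc (R1): 50% × 80% × 10% = 4% of Quarry Manufacturing Inc.
Chain via Meridian Capital LLC → Harbor Industries Corp. (R1): 90% × 80% × 30% = 21.6% of Quarry Manufacturing Inc.
Chain via Ironwood Holdings Ltd → Pinebrook Media Ltd (R1): 90% × 80% × 40% = 28.8% of Quarry Manufacturing Inc.
Direct interest in Quarry Manufacturing Inc: 12%.
Aggregating (R2): 4% + 21.6% + 28.8% + 12% = 66.4%.

66.4%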